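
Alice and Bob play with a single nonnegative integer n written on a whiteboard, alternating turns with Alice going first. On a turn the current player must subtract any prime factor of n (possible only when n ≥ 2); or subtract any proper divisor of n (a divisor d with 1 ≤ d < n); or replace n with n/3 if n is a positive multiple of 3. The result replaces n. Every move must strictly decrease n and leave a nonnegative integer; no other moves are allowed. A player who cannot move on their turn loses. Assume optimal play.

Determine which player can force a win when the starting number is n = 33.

Alice wins.

Compute win/loss labels from the base case upward. A position with no move is L. Any other position is W if it can reach an L in one move, else L.
n=0: no move → L
n=1: no move → L
n=2: →0(L), so W
n=3: →0(L), so W
n=4: →2(W), 3(W) — all W, so L
n=5: →0(L), so W
n=6: →4(L), so W
n=7: →0(L), so W
n=8: →4(L), so W
n=9: →3(W), 6(W), 8(W) — all W, so L
n=10: →9(L), so W
n=11: →0(L), so W
n=12: →4(L), so W
n=13: →0(L), so W
n=14: →7(W), 12(W), 13(W) — all W, so L
n=15: →14(L), so W
n=16: →14(L), so W
n=17: →0(L), so W
n=18: →9(L), so W
n=19: →0(L), so W
n=20: →10(W), 15(W), 16(W), 18(W), 19(W) — all W, so L
n=21: →14(L), so W
n=22: →20(L), so W
n=23: →0(L), so W
n=24: →20(L), so W
n=25: →20(L), so W
n=26: →13(W), 24(W), 25(W) — all W, so L
n=27: →9(L), so W
n=28: →14(L), so W
n=29: →0(L), so W
n=30: →20(L), so W
n=31: →0(L), so W
n=32: →16(W), 24(W), 28(W), 30(W), 31(W) — all W, so L
n=33: →32(L), so W
The starting position 33 is W: Alice should move to 32, handing over an L position.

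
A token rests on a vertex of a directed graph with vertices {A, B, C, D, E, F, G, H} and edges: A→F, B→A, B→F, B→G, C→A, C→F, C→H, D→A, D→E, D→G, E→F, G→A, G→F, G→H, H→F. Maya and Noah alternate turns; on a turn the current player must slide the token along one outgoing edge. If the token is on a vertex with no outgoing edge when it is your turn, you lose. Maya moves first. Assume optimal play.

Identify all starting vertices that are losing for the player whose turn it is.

Classify positions by backward induction: terminal positions (no move available) are L. From any other position, the mover wins iff some move reaches an L.
Every edge goes from a vertex to one that appears earlier in the order F, H, A, G, B, E, D, C, so processing vertices in that order labels each vertex after all of its successors.
F: no outgoing edge → L
H: →F(L), so W
A: →F(L), so W
G: →F(L), so W
B: →F(L), so W
E: →F(L), so W
D: →E(W), G(W), A(W) — all W, so L
C: →F(L), so W
The losing starting vertices are exactly the entries labelled L in this table (2 of them).

D, F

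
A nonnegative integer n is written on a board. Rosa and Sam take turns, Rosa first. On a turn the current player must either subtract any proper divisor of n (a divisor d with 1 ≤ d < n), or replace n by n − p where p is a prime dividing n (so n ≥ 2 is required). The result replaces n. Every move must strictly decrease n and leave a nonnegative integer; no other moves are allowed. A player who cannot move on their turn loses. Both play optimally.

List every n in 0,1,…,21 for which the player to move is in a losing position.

0, 1, 4, 9, 14, 20

Compute win/loss labels from the base case upward. A position with no move is L. Any other position is W if it can reach an L in one move, else L.
n=0: no move → L
n=1: no move → L
n=2: W (go to 0, an L position)
n=3: W (go to 0, an L position)
n=4: L (options 2(W), 3(W) are all W)
n=5: W (go to 0, an L position)
n=6: W (go to 4, an L position)
n=7: W (go to 0, an L position)
n=8: W (go to 4, an L position)
n=9: L (options 6(W), 8(W) are all W)
n=10: W (go to 9, an L position)
n=11: W (go to 0, an L position)
n=12: W (go to 9, an L position)
n=13: W (go to 0, an L position)
n=14: L (options 7(W), 12(W), 13(W) are all W)
n=15: W (go to 14, an L position)
n=16: W (go to 14, an L position)
n=17: W (go to 0, an L position)
n=18: W (go to 9, an L position)
n=19: W (go to 0, an L position)
n=20: L (options 10(W), 15(W), 16(W), 18(W), 19(W) are all W)
n=21: W (go to 14, an L position)
The losing starting values of n are exactly the entries labelled L in this table (6 of them).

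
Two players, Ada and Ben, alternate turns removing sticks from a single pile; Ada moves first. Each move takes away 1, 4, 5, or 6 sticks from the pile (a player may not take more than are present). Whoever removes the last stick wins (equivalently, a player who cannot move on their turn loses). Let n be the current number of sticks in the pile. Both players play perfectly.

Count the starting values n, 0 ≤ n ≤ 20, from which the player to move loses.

Positions with no move are L. A position that does have a move is losing for the player to move precisely when every available move leads to a winning position for the opponent. Fill in the labels:
n=0: no move → L
n=1: →0(L), so W
n=2: →1(W) only, which is W, so L
n=3: →2(L), so W
n=4: →0(L), so W
n=5: →0(L), so W
n=6: →2(L), so W
n=7: →2(L), so W
n=8: →2(L), so W
n=9: →8(W), 5(W), 4(W), 3(W) — all W, so L
n=10: →9(L), so W
n=11: →10(W), 7(W), 6(W), 5(W) — all W, so L
n=12: →11(L), so W
n=13: →9(L), so W
n=14: →9(L), so W
n=15: →11(L), so W
n=16: →11(L), so W
n=17: →11(L), so W
n=18: →17(W), 14(W), 13(W), 12(W) — all W, so L
n=19: →18(L), so W
n=20: →19(W), 16(W), 15(W), 14(W) — all W, so L
L entries with 0 ≤ n ≤ 20: n = 0, 2, 9, 11, 18, 20; that makes 6.

6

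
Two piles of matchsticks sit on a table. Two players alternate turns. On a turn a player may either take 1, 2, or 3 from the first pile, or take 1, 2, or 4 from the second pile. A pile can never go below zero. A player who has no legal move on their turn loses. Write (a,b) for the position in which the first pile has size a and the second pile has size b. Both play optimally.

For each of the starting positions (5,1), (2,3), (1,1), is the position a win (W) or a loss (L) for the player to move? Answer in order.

(5,1): L, (2,3): W, (1,1): L

Positions with no move are L. A position that does have a move is losing for the player to move precisely when every available move leads to a winning position for the opponent. Fill in the labels:
No move ever increases a pile, so every position that can arise here has a ≤ 5 and b ≤ 3; it is enough to label the cells with 0 ≤ a ≤ 5 and 0 ≤ b ≤ 3.
Every move lowers a or b (never raises either), so fill the grid row by row in increasing a, and left to right within a row: each cell's successors are then already labelled.
      b=0  b=1  b=2  b=3
a=0:    L    W    W    L
a=1:    W    L    W    W
a=2:    W    W    L    W
a=3:    W    W    W    W
a=4:    L    W    W    L
a=5:    W    L    W    W
Cells with no legal move (terminal, hence L): (0,0).
The remaining L cells, each justified by listing all of its moves:
(0,3): →(0,2)(W), (0,1)(W) — all W, so L
(1,1): →(0,1)(W), (1,0)(W) — all W, so L
(2,2): →(1,2)(W), (0,2)(W), (2,1)(W), (2,0)(W) — all W, so L
(4,0): →(3,0)(W), (2,0)(W), (1,0)(W) — all W, so L
(4,3): →(3,3)(W), (2,3)(W), (1,3)(W), (4,2)(W), (4,1)(W) — all W, so L
(5,1): →(4,1)(W), (3,1)(W), (2,1)(W), (5,0)(W) — all W, so L
Every other cell has at least one move into one of the L cells above, so it is W.
(5,1): one of the L cells justified above, so L
(2,3): the move to (0,3) reaches an L cell, so W
(1,1): one of the L cells justified above, so L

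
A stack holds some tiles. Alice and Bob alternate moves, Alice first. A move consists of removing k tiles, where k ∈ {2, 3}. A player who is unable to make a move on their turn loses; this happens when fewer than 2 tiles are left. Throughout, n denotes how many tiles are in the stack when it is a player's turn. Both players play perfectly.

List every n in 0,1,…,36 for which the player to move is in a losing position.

Use the standard recursion: the mover loses at a terminal position; elsewhere, the mover wins exactly when some move hands the opponent an L position.
n=0: no move → L
n=1: no move → L
n=2: reaches L-position 0 → W
n=3: reaches L-position 1 → W
n=4: reaches L-position 1 → W
n=5: only reaches 3(W), 2(W), all W → L
n=6: only reaches 4(W), 3(W), all W → L
n=7: reaches L-position 5 → W
n=8: reaches L-position 6 → W
n=9: reaches L-position 6 → W
n=10: only reaches 8(W), 7(W), all W → L
n=11: only reaches 9(W), 8(W), all W → L
n=12: reaches L-position 10 → W
n=13: reaches L-position 11 → W
n=14: reaches L-position 11 → W
n=15: only reaches 13(W), 12(W), all W → L
n=16: only reaches 14(W), 13(W), all W → L
n=17: reaches L-position 15 → W
n=18: reaches L-position 16 → W
n=19: reaches L-position 16 → W
n=20: only reaches 18(W), 17(W), all W → L
n=21: only reaches 19(W), 18(W), all W → L
n=22: reaches L-position 20 → W
n=23: reaches L-position 21 → W
n=24: reaches L-position 21 → W
n=25: only reaches 23(W), 22(W), all W → L
n=26: only reaches 24(W), 23(W), all W → L
n=27: reaches L-position 25 → W
n=28: reaches L-position 26 → W
n=29: reaches L-position 26 → W
n=30: only reaches 28(W), 27(W), all W → L
n=31: only reaches 29(W), 28(W), all W → L
n=32: reaches L-position 30 → W
n=33: reaches L-position 31 → W
n=34: reaches L-position 31 → W
n=35: only reaches 33(W), 32(W), all W → L
n=36: only reaches 34(W), 33(W), all W → L
Reading off the rows marked L gives the requested list; there are 16 such values of n.

0, 1, 5, 6, 10, 11, 15, 16, 20, 21, 25, 26, 30, 31, 35, 36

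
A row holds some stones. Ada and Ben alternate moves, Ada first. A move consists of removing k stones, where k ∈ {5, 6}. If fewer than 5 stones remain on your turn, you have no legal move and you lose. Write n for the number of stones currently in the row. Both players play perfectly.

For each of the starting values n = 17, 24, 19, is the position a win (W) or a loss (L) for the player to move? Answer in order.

Positions with no move are L. A position that does have a move is losing for the player to move precisely when every available move leads to a winning position for the opponent. Fill in the labels:
n=0: no move → L
n=1: no move → L
n=2: no move → L
n=3: no move → L
n=4: no move → L
n=5: can move to 0, which is L ⇒ W
n=6: can move to 1, which is L ⇒ W
n=7: can move to 2, which is L ⇒ W
n=8: can move to 3, which is L ⇒ W
n=9: can move to 4, which is L ⇒ W
n=10: can move to 4, which is L ⇒ W
n=11: moves to 6(W), 5(W); every one is W ⇒ L
n=12: moves to 7(W), 6(W); every one is W ⇒ L
n=13: moves to 8(W), 7(W); every one is W ⇒ L
n=14: moves to 9(W), 8(W); every one is W ⇒ L
n=15: moves to 10(W), 9(W); every one is W ⇒ L
n=16: can move to 11, which is L ⇒ W
n=17: can move to 12, which is L ⇒ W
n=18: can move to 13, which is L ⇒ W
n=19: can move to 14, which is L ⇒ W
n=20: can move to 15, which is L ⇒ W
n=21: can move to 15, which is L ⇒ W
n=22: moves to 17(W), 16(W); every one is W ⇒ L
n=23: moves to 18(W), 17(W); every one is W ⇒ L
n=24: moves to 19(W), 18(W); every one is W ⇒ L

17: W, 24: L, 19: W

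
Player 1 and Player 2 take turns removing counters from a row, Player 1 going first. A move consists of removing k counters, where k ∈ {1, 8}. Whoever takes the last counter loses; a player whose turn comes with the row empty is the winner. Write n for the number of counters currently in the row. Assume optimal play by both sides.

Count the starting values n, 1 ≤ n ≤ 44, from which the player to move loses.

20

Use the standard recursion: the mover wins at a terminal position; elsewhere, the mover wins exactly when some move hands the opponent an L position.
n=0: no move; the opponent has just taken the last counter and therefore loses → W
n=1: the only move is to 0(W), a W ⇒ L
n=2: can move to 1, which is L ⇒ W
n=3: the only move is to 2(W), a W ⇒ L
n=4: can move to 3, which is L ⇒ W
n=5: the only move is to 4(W), a W ⇒ L
n=6: can move to 5, which is L ⇒ W
n=7: the only move is to 6(W), a W ⇒ L
n=8: can move to 7, which is L ⇒ W
n=9: can move to 1, which is L ⇒ W
n=10: moves to 9(W), 2(W); every one is W ⇒ L
n=11: can move to 10, which is L ⇒ W
n=12: moves to 11(W), 4(W); every one is W ⇒ L
n=13: can move to 12, which is L ⇒ W
n=14: moves to 13(W), 6(W); every one is W ⇒ L
n=15: can move to 14, which is L ⇒ W
n=16: moves to 15(W), 8(W); every one is W ⇒ L
n=17: can move to 16, which is L ⇒ W
n=18: can move to 10, which is L ⇒ W
n=19: moves to 18(W), 11(W); every one is W ⇒ L
n=20: can move to 19, which is L ⇒ W
n=21: moves to 20(W), 13(W); every one is W ⇒ L
n=22: can move to 21, which is L ⇒ W
n=23: moves to 22(W), 15(W); every one is W ⇒ L
n=24: can move to 23, which is L ⇒ W
n=25: moves to 24(W), 17(W); every one is W ⇒ L
n=26: can move to 25, which is L ⇒ W
n=27: can move to 19, which is L ⇒ W
n=28: moves to 27(W), 20(W); every one is W ⇒ L
n=29: can move to 28, which is L ⇒ W
n=30: moves to 29(W), 22(W); every one is W ⇒ L
n=31: can move to 30, which is L ⇒ W
n=32: moves to 31(W), 24(W); every one is W ⇒ L
n=33: can move to 32, which is L ⇒ W
n=34: moves to 33(W), 26(W); every one is W ⇒ L
n=35: can move to 34, which is L ⇒ W
n=36: can move to 28, which is L ⇒ W
n=37: moves to 36(W), 29(W); every one is W ⇒ L
n=38: can move to 37, which is L ⇒ W
n=39: moves to 38(W), 31(W); every one is W ⇒ L
n=40: can move to 39, which is L ⇒ W
n=41: moves to 40(W), 33(W); every one is W ⇒ L
n=42: can move to 41, which is L ⇒ W
n=43: moves to 42(W), 35(W); every one is W ⇒ L
n=44: can move to 43, which is L ⇒ W
L entries with 1 ≤ n ≤ 44 (the range starts at n=1): n = 1, 3, 5, 7, 10, 12, 14, 16, 19, 21, 23, 25, 28, 30, 32, 34, 37, 39, 41, 43; that makes 20.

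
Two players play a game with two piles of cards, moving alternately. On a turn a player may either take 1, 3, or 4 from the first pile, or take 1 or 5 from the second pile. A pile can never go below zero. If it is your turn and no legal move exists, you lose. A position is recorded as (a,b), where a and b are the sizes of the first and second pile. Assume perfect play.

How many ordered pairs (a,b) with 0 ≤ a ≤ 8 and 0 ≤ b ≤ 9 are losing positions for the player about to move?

30

Positions with no move are L. A position that does have a move is losing for the player to move precisely when every available move leads to a winning position for the opponent. Fill in the labels:
Every move lowers a or b (never raises either), so fill the grid row by row in increasing a, and left to right within a row: each cell's successors are then already labelled.
      b=0  b=1  b=2  b=3  b=4  b=5  b=6  b=7  b=8  b=9
a=0:    L    W    L    W    L    W    L    W    L    W
a=1:    W    L    W    L    W    L    W    L    W    L
a=2:    L    W    L    W    L    W    L    W    L    W
a=3:    W    L    W    L    W    L    W    L    W    L
a=4:    W    W    W    W    W    W    W    W    W    W
a=5:    W    W    W    W    W    W    W    W    W    W
a=6:    W    W    W    W    W    W    W    W    W    W
a=7:    L    W    L    W    L    W    L    W    L    W
a=8:    W    L    W    L    W    L    W    L    W    L
Cells with no legal move (terminal, hence L): (0,0).
The remaining L cells, each justified by listing all of its moves:
(0,2): only reaches (0,1)(W), which is W → L
(0,4): only reaches (0,3)(W), which is W → L
(0,6): only reaches (0,5)(W), (0,1)(W), all W → L
(0,8): only reaches (0,7)(W), (0,3)(W), all W → L
(1,1): only reaches (0,1)(W), (1,0)(W), all W → L
(1,3): only reaches (0,3)(W), (1,2)(W), all W → L
(1,5): only reaches (0,5)(W), (1,4)(W), (1,0)(W), all W → L
(1,7): only reaches (0,7)(W), (1,6)(W), (1,2)(W), all W → L
(1,9): only reaches (0,9)(W), (1,8)(W), (1,4)(W), all W → L
(2,0): only reaches (1,0)(W), which is W → L
(2,2): only reaches (1,2)(W), (2,1)(W), all W → L
(2,4): only reaches (1,4)(W), (2,3)(W), all W → L
(2,6): only reaches (1,6)(W), (2,5)(W), (2,1)(W), all W → L
(2,8): only reaches (1,8)(W), (2,7)(W), (2,3)(W), all W → L
(3,1): only reaches (2,1)(W), (0,1)(W), (3,0)(W), all W → L
(3,3): only reaches (2,3)(W), (0,3)(W), (3,2)(W), all W → L
(3,5): only reaches (2,5)(W), (0,5)(W), (3,4)(W), (3,0)(W), all W → L
(3,7): only reaches (2,7)(W), (0,7)(W), (3,6)(W), (3,2)(W), all W → L
(3,9): only reaches (2,9)(W), (0,9)(W), (3,8)(W), (3,4)(W), all W → L
(7,0): only reaches (6,0)(W), (4,0)(W), (3,0)(W), all W → L
(7,2): only reaches (6,2)(W), (4,2)(W), (3,2)(W), (7,1)(W), all W → L
(7,4): only reaches (6,4)(W), (4,4)(W), (3,4)(W), (7,3)(W), all W → L
(7,6): only reaches (6,6)(W), (4,6)(W), (3,6)(W), (7,5)(W), (7,1)(W), all W → L
(7,8): only reaches (6,8)(W), (4,8)(W), (3,8)(W), (7,7)(W), (7,3)(W), all W → L
(8,1): only reaches (7,1)(W), (5,1)(W), (4,1)(W), (8,0)(W), all W → L
(8,3): only reaches (7,3)(W), (5,3)(W), (4,3)(W), (8,2)(W), all W → L
(8,5): only reaches (7,5)(W), (5,5)(W), (4,5)(W), (8,4)(W), (8,0)(W), all W → L
(8,7): only reaches (7,7)(W), (5,7)(W), (4,7)(W), (8,6)(W), (8,2)(W), all W → L
(8,9): only reaches (7,9)(W), (5,9)(W), (4,9)(W), (8,8)(W), (8,4)(W), all W → L
Every other cell has at least one move into one of the L cells above, so it is W.
L cells per row: a=0: 5, a=1: 5, a=2: 5, a=3: 5, a=4: 0, a=5: 0, a=6: 0, a=7: 5, a=8: 5; total 30.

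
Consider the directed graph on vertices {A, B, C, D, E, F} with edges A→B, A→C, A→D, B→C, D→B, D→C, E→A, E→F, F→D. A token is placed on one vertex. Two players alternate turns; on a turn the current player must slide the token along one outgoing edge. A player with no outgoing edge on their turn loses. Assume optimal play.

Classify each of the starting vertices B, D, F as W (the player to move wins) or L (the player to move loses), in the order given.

B: W, D: W, F: L

Work bottom-up. With no move the player to move loses. Otherwise the position is W if at least one move leads to an L position for the opponent, and L if every move leads to a W.
Every edge goes from a vertex to one that appears earlier in the order C, B, D, A, F, E, so processing vertices in that order labels each vertex after all of its successors.
C: no outgoing edge → L
B: can move to C, which is L ⇒ W
D: can move to C, which is L ⇒ W
A: can move to C, which is L ⇒ W
F: the only move is to D(W), a W ⇒ L
E: can move to F, which is L ⇒ W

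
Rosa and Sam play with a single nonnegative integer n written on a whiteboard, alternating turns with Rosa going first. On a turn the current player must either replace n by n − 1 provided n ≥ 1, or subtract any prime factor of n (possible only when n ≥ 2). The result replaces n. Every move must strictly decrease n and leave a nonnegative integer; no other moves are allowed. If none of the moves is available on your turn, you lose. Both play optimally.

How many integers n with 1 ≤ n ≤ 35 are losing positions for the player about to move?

8

Compute win/loss labels from the base case upward. A position with no move is L. Any other position is W if it can reach an L in one move, else L.
n=0: no move → L
n=1: can move to 0, which is L ⇒ W
n=2: can move to 0, which is L ⇒ W
n=3: can move to 0, which is L ⇒ W
n=4: moves to 2(W), 3(W); every one is W ⇒ L
n=5: can move to 0, which is L ⇒ W
n=6: can move to 4, which is L ⇒ W
n=7: can move to 0, which is L ⇒ W
n=8: moves to 6(W), 7(W); every one is W ⇒ L
n=9: can move to 8, which is L ⇒ W
n=10: can move to 8, which is L ⇒ W
n=11: can move to 0, which is L ⇒ W
n=12: moves to 9(W), 10(W), 11(W); every one is W ⇒ L
n=13: can move to 0, which is L ⇒ W
n=14: can move to 12, which is L ⇒ W
n=15: can move to 12, which is L ⇒ W
n=16: moves to 14(W), 15(W); every one is W ⇒ L
n=17: can move to 0, which is L ⇒ W
n=18: can move to 16, which is L ⇒ W
n=19: can move to 0, which is L ⇒ W
n=20: moves to 15(W), 18(W), 19(W); every one is W ⇒ L
n=21: can move to 20, which is L ⇒ W
n=22: can move to 20, which is L ⇒ W
n=23: can move to 0, which is L ⇒ W
n=24: moves to 21(W), 22(W), 23(W); every one is W ⇒ L
n=25: can move to 20, which is L ⇒ W
n=26: can move to 24, which is L ⇒ W
n=27: can move to 24, which is L ⇒ W
n=28: moves to 21(W), 26(W), 27(W); every one is W ⇒ L
n=29: can move to 0, which is L ⇒ W
n=30: can move to 28, which is L ⇒ W
n=31: can move to 0, which is L ⇒ W
n=32: moves to 30(W), 31(W); every one is W ⇒ L
n=33: can move to 32, which is L ⇒ W
n=34: can move to 32, which is L ⇒ W
n=35: can move to 28, which is L ⇒ W
L entries with 1 ≤ n ≤ 35 (n=0 is outside the asked range and is not counted): n = 4, 8, 12, 16, 20, 24, 28, 32; that makes 8.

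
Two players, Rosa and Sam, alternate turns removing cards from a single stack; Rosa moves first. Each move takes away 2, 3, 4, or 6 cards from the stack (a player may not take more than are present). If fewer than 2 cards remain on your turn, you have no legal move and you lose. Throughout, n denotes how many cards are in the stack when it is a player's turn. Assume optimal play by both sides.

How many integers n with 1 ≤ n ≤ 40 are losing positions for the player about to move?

Work bottom-up. With no move the player to move loses. Otherwise the position is W if at least one move leads to an L position for the opponent, and L if every move leads to a W.
n=0: no move → L
n=1: no move → L
n=2: W (go to 0, an L position)
n=3: W (go to 1, an L position)
n=4: W (go to 1, an L position)
n=5: W (go to 1, an L position)
n=6: W (go to 0, an L position)
n=7: W (go to 1, an L position)
n=8: L (options 6(W), 5(W), 4(W), 2(W) are all W)
n=9: L (options 7(W), 6(W), 5(W), 3(W) are all W)
n=10: W (go to 8, an L position)
n=11: W (go to 9, an L position)
n=12: W (go to 9, an L position)
n=13: W (go to 9, an L position)
n=14: W (go to 8, an L position)
n=15: W (go to 9, an L position)
n=16: L (options 14(W), 13(W), 12(W), 10(W) are all W)
n=17: L (options 15(W), 14(W), 13(W), 11(W) are all W)
n=18: W (go to 16, an L position)
n=19: W (go to 17, an L position)
n=20: W (go to 17, an L position)
n=21: W (go to 17, an L position)
n=22: W (go to 16, an L position)
n=23: W (go to 17, an L position)
n=24: L (options 22(W), 21(W), 20(W), 18(W) are all W)
n=25: L (options 23(W), 22(W), 21(W), 19(W) are all W)
n=26: W (go to 24, an L position)
n=27: W (go to 25, an L position)
n=28: W (go to 25, an L position)
n=29: W (go to 25, an L position)
n=30: W (go to 24, an L position)
n=31: W (go to 25, an L position)
n=32: L (options 30(W), 29(W), 28(W), 26(W) are all W)
n=33: L (options 31(W), 30(W), 29(W), 27(W) are all W)
n=34: W (go to 32, an L position)
n=35: W (go to 33, an L position)
n=36: W (go to 33, an L position)
n=37: W (go to 33, an L position)
n=38: W (go to 32, an L position)
n=39: W (go to 33, an L position)
n=40: L (options 38(W), 37(W), 36(W), 34(W) are all W)
L entries with 1 ≤ n ≤ 40 (n=0 is outside the asked range and is not counted): n = 1, 8, 9, 16, 17, 24, 25, 32, 33, 40; that makes 10.

10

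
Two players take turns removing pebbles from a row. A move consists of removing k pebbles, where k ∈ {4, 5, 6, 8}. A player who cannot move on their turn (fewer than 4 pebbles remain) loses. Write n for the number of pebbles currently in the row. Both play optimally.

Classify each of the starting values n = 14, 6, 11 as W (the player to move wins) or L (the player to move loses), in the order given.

Build the W/L table. Terminal = L. A non-terminal position is W if it has a move to some L; otherwise it is L.
n=0: no move → L
n=1: no move → L
n=2: no move → L
n=3: no move → L
n=4: →0(L), so W
n=5: →1(L), so W
n=6: →2(L), so W
n=7: →3(L), so W
n=8: →3(L), so W
n=9: →3(L), so W
n=10: →2(L), so W
n=11: →3(L), so W
n=12: →8(W), 7(W), 6(W), 4(W) — all W, so L
n=13: →9(W), 8(W), 7(W), 5(W) — all W, so L
n=14: →10(W), 9(W), 8(W), 6(W) — all W, so L

14: L, 6: W, 11: W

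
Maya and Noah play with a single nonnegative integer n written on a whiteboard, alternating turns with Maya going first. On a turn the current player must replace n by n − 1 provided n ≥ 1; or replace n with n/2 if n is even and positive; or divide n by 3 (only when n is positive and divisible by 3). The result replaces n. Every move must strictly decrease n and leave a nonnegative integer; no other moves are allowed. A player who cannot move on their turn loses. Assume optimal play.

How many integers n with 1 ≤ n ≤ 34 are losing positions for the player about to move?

Work bottom-up. With no move the player to move loses. Otherwise the position is W if at least one move leads to an L position for the opponent, and L if every move leads to a W.
n=0: no move → L
n=1: can move to 0, which is L ⇒ W
n=2: the only move is to 1(W), a W ⇒ L
n=3: can move to 2, which is L ⇒ W
n=4: can move to 2, which is L ⇒ W
n=5: the only move is to 4(W), a W ⇒ L
n=6: can move to 2, which is L ⇒ W
n=7: the only move is to 6(W), a W ⇒ L
n=8: can move to 7, which is L ⇒ W
n=9: moves to 3(W), 8(W); every one is W ⇒ L
n=10: can move to 5, which is L ⇒ W
n=11: the only move is to 10(W), a W ⇒ L
n=12: can move to 11, which is L ⇒ W
n=13: the only move is to 12(W), a W ⇒ L
n=14: can move to 7, which is L ⇒ W
n=15: can move to 5, which is L ⇒ W
n=16: moves to 8(W), 15(W); every one is W ⇒ L
n=17: can move to 16, which is L ⇒ W
n=18: can move to 9, which is L ⇒ W
n=19: the only move is to 18(W), a W ⇒ L
n=20: can move to 19, which is L ⇒ W
n=21: can move to 7, which is L ⇒ W
n=22: can move to 11, which is L ⇒ W
n=23: the only move is to 22(W), a W ⇒ L
n=24: can move to 23, which is L ⇒ W
n=25: the only move is to 24(W), a W ⇒ L
n=26: can move to 13, which is L ⇒ W
n=27: can move to 9, which is L ⇒ W
n=28: moves to 14(W), 27(W); every one is W ⇒ L
n=29: can move to 28, which is L ⇒ W
n=30: moves to 10(W), 15(W), 29(W); every one is W ⇒ L
n=31: can move to 30, which is L ⇒ W
n=32: can move to 16, which is L ⇒ W
n=33: can move to 11, which is L ⇒ W
n=34: moves to 17(W), 33(W); every one is W ⇒ L
L entries with 1 ≤ n ≤ 34 (n=0 is outside the asked range and is not counted): n = 2, 5, 7, 9, 11, 13, 16, 19, 23, 25, 28, 30, 34; that makes 13.

13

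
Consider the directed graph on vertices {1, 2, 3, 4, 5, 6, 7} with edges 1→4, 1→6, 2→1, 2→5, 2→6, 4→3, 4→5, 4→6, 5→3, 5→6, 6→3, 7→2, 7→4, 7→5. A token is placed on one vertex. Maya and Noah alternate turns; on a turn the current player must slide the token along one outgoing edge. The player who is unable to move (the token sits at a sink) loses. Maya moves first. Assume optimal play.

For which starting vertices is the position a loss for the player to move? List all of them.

Positions with no move are L. A position that does have a move is losing for the player to move precisely when every available move leads to a winning position for the opponent. Fill in the labels:
Every edge goes from a vertex to one that appears earlier in the order 3, 6, 5, 4, 1, 2, 7, so processing vertices in that order labels each vertex after all of its successors.
3: no outgoing edge → L
6: reaches L-position 3 → W
5: reaches L-position 3 → W
4: reaches L-position 3 → W
1: only reaches 4(W), 6(W), all W → L
2: reaches L-position 1 → W
7: only reaches 2(W), 4(W), 5(W), all W → L
The losing starting vertices are exactly the entries labelled L in this table (3 of them).

1, 3, 7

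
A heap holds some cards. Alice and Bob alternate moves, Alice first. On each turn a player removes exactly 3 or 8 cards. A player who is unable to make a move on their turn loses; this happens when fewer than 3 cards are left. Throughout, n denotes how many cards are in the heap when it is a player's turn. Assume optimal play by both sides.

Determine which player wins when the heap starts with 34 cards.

Bob wins.

Positions with no move are L. A position that does have a move is losing for the player to move precisely when every available move leads to a winning position for the opponent. Fill in the labels:
n=0: no move → L
n=1: no move → L
n=2: no move → L
n=3: can move to 0, which is L ⇒ W
n=4: can move to 1, which is L ⇒ W
n=5: can move to 2, which is L ⇒ W
n=6: the only move is to 3(W), a W ⇒ L
n=7: the only move is to 4(W), a W ⇒ L
n=8: can move to 0, which is L ⇒ W
n=9: can move to 6, which is L ⇒ W
n=10: can move to 7, which is L ⇒ W
n=11: moves to 8(W), 3(W); every one is W ⇒ L
n=12: moves to 9(W), 4(W); every one is W ⇒ L
n=13: moves to 10(W), 5(W); every one is W ⇒ L
n=14: can move to 11, which is L ⇒ W
n=15: can move to 12, which is L ⇒ W
n=16: can move to 13, which is L ⇒ W
n=17: moves to 14(W), 9(W); every one is W ⇒ L
n=18: moves to 15(W), 10(W); every one is W ⇒ L
n=19: can move to 11, which is L ⇒ W
n=20: can move to 17, which is L ⇒ W
n=21: can move to 18, which is L ⇒ W
n=22: moves to 19(W), 14(W); every one is W ⇒ L
n=23: moves to 20(W), 15(W); every one is W ⇒ L
n=24: moves to 21(W), 16(W); every one is W ⇒ L
n=25: can move to 22, which is L ⇒ W
n=26: can move to 23, which is L ⇒ W
n=27: can move to 24, which is L ⇒ W
n=28: moves to 25(W), 20(W); every one is W ⇒ L
n=29: moves to 26(W), 21(W); every one is W ⇒ L
n=30: can move to 22, which is L ⇒ W
n=31: can move to 28, which is L ⇒ W
n=32: can move to 29, which is L ⇒ W
n=33: moves to 30(W), 25(W); every one is W ⇒ L
n=34: moves to 31(W), 26(W); every one is W ⇒ L
Every move from 34 reaches a W position, so the mover loses.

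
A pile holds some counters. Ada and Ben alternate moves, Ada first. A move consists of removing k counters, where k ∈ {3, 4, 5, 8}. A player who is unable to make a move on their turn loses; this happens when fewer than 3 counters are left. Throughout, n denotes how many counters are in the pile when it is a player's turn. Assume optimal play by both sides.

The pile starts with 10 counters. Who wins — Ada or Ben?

Work bottom-up. With no move the player to move loses. Otherwise the position is W if at least one move leads to an L position for the opponent, and L if every move leads to a W.
n=0: no move → L
n=1: no move → L
n=2: no move → L
n=3: W (go to 0, an L position)
n=4: W (go to 1, an L position)
n=5: W (go to 2, an L position)
n=6: W (go to 2, an L position)
n=7: W (go to 2, an L position)
n=8: W (go to 0, an L position)
n=9: W (go to 1, an L position)
n=10: W (go to 2, an L position)
The starting position 10 is W: Ada should remove 8, leaving 2, handing over an L position.

Ada wins.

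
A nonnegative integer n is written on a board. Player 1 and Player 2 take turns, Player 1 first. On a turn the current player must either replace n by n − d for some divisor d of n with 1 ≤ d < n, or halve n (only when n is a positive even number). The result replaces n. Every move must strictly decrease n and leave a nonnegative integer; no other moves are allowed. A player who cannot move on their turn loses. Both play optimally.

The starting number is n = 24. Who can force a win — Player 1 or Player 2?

Build the W/L table. Terminal = L. A non-terminal position is W if it has a move to some L; otherwise it is L.
n=0: no move → L
n=1: no move → L
n=2: can move to 1, which is L ⇒ W
n=3: the only move is to 2(W), a W ⇒ L
n=4: can move to 3, which is L ⇒ W
n=5: the only move is to 4(W), a W ⇒ L
n=6: can move to 3, which is L ⇒ W
n=7: the only move is to 6(W), a W ⇒ L
n=8: can move to 7, which is L ⇒ W
n=9: moves to 6(W), 8(W); every one is W ⇒ L
n=10: can move to 5, which is L ⇒ W
n=11: the only move is to 10(W), a W ⇒ L
n=12: can move to 9, which is L ⇒ W
n=13: the only move is to 12(W), a W ⇒ L
n=14: can move to 7, which is L ⇒ W
n=15: moves to 10(W), 12(W), 14(W); every one is W ⇒ L
n=16: can move to 15, which is L ⇒ W
n=17: the only move is to 16(W), a W ⇒ L
n=18: can move to 9, which is L ⇒ W
n=19: the only move is to 18(W), a W ⇒ L
n=20: can move to 15, which is L ⇒ W
n=21: moves to 14(W), 18(W), 20(W); every one is W ⇒ L
n=22: can move to 11, which is L ⇒ W
n=23: the only move is to 22(W), a W ⇒ L
n=24: can move to 21, which is L ⇒ W
From 24 Player 1 can move to 21, reaching an L position.

Player 1 wins.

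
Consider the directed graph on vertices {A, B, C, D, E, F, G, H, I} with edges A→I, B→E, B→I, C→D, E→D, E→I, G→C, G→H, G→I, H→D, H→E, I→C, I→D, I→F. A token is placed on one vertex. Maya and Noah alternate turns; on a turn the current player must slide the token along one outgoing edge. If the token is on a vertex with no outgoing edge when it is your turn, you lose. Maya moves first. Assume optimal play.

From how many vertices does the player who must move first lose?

5

Work bottom-up. With no move the player to move loses. Otherwise the position is W if at least one move leads to an L position for the opponent, and L if every move leads to a W.
Every edge goes from a vertex to one that appears earlier in the order F, D, C, I, E, H, A, B, G, so processing vertices in that order labels each vertex after all of its successors.
F: no outgoing edge → L
D: no outgoing edge → L
C: →D(L), so W
I: →D(L), so W
E: →D(L), so W
H: →D(L), so W
A: →I(W) only, which is W, so L
B: →E(W), I(W) — all W, so L
G: →H(W), I(W), C(W) — all W, so L
The L vertices are A, B, D, F, G; that is 5 in all.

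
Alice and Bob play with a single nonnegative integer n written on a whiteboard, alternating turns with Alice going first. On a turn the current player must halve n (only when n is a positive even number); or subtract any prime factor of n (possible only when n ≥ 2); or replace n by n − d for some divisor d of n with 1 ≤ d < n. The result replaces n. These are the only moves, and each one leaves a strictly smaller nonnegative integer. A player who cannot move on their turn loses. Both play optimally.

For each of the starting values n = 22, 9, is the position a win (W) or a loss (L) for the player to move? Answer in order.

Use the standard recursion: the mover loses at a terminal position; elsewhere, the mover wins exactly when some move hands the opponent an L position.
n=0: no move → L
n=1: no move → L
n=2: W (go to 0, an L position)
n=3: W (go to 0, an L position)
n=4: L (options 2(W), 3(W) are all W)
n=5: W (go to 0, an L position)
n=6: W (go to 4, an L position)
n=7: W (go to 0, an L position)
n=8: W (go to 4, an L position)
n=9: L (options 6(W), 8(W) are all W)
n=10: W (go to 9, an L position)
n=11: W (go to 0, an L position)
n=12: W (go to 9, an L position)
n=13: W (go to 0, an L position)
n=14: L (options 7(W), 12(W), 13(W) are all W)
n=15: W (go to 14, an L position)
n=16: W (go to 14, an L position)
n=17: W (go to 0, an L position)
n=18: W (go to 9, an L position)
n=19: W (go to 0, an L position)
n=20: L (options 10(W), 15(W), 16(W), 18(W), 19(W) are all W)
n=21: W (go to 14, an L position)
n=22: W (go to 20, an L position)

22: W, 9: L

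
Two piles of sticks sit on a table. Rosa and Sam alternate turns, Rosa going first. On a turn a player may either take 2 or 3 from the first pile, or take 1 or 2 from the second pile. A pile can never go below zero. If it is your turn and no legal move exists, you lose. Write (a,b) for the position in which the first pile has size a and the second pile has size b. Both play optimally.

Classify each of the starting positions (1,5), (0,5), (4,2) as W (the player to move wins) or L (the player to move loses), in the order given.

(1,5): W, (0,5): W, (4,2): L

Classify positions by backward induction: terminal positions (no move available) are L. From any other position, the mover wins iff some move reaches an L.
No move ever increases a pile, so every position that can arise here has a ≤ 4 and b ≤ 5; it is enough to label the cells with 0 ≤ a ≤ 4 and 0 ≤ b ≤ 5.
Every move lowers a or b (never raises either), so fill the grid row by row in increasing a, and left to right within a row: each cell's successors are then already labelled.
      b=0  b=1  b=2  b=3  b=4  b=5
a=0:    L    W    W    L    W    W
a=1:    L    W    W    L    W    W
a=2:    W    L    W    W    L    W
a=3:    W    L    W    W    L    W
a=4:    W    W    L    W    W    L
Cells with no legal move (terminal, hence L): (0,0), (1,0).
The remaining L cells, each justified by listing all of its moves:
(0,3): →(0,2)(W), (0,1)(W) — all W, so L
(1,3): →(1,2)(W), (1,1)(W) — all W, so L
(2,1): →(0,1)(W), (2,0)(W) — all W, so L
(2,4): →(0,4)(W), (2,3)(W), (2,2)(W) — all W, so L
(3,1): →(1,1)(W), (0,1)(W), (3,0)(W) — all W, so L
(3,4): →(1,4)(W), (0,4)(W), (3,3)(W), (3,2)(W) — all W, so L
(4,2): →(2,2)(W), (1,2)(W), (4,1)(W), (4,0)(W) — all W, so L
(4,5): →(2,5)(W), (1,5)(W), (4,4)(W), (4,3)(W) — all W, so L
Every other cell has at least one move into one of the L cells above, so it is W.
(1,5): the move to (1,3) reaches an L cell, so W
(0,5): the move to (0,3) reaches an L cell, so W
(4,2): one of the L cells justified above, so L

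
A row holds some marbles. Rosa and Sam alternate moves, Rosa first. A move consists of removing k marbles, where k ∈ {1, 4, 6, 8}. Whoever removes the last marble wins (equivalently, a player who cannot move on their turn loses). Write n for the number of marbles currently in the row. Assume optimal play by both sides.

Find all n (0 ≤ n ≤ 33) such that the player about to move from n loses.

Use the standard recursion: the mover loses at a terminal position; elsewhere, the mover wins exactly when some move hands the opponent an L position.
n=0: no move → L
n=1: reaches L-position 0 → W
n=2: only reaches 1(W), which is W → L
n=3: reaches L-position 2 → W
n=4: reaches L-position 0 → W
n=5: only reaches 4(W), 1(W), all W → L
n=6: reaches L-position 5 → W
n=7: only reaches 6(W), 3(W), 1(W), all W → L
n=8: reaches L-position 7 → W
n=9: reaches L-position 5 → W
n=10: reaches L-position 2 → W
n=11: reaches L-position 7 → W
n=12: only reaches 11(W), 8(W), 6(W), 4(W), all W → L
n=13: reaches L-position 12 → W
n=14: only reaches 13(W), 10(W), 8(W), 6(W), all W → L
n=15: reaches L-position 14 → W
n=16: reaches L-position 12 → W
n=17: only reaches 16(W), 13(W), 11(W), 9(W), all W → L
n=18: reaches L-position 17 → W
n=19: only reaches 18(W), 15(W), 13(W), 11(W), all W → L
n=20: reaches L-position 19 → W
n=21: reaches L-position 17 → W
n=22: reaches L-position 14 → W
n=23: reaches L-position 19 → W
n=24: only reaches 23(W), 20(W), 18(W), 16(W), all W → L
n=25: reaches L-position 24 → W
n=26: only reaches 25(W), 22(W), 20(W), 18(W), all W → L
n=27: reaches L-position 26 → W
n=28: reaches L-position 24 → W
n=29: only reaches 28(W), 25(W), 23(W), 21(W), all W → L
n=30: reaches L-position 29 → W
n=31: only reaches 30(W), 27(W), 25(W), 23(W), all W → L
n=32: reaches L-position 31 → W
n=33: reaches L-position 29 → W
The losing starting values of n are exactly the entries labelled L in this table (12 of them).

0, 2, 5, 7, 12, 14, 17, 19, 24, 26, 29, 31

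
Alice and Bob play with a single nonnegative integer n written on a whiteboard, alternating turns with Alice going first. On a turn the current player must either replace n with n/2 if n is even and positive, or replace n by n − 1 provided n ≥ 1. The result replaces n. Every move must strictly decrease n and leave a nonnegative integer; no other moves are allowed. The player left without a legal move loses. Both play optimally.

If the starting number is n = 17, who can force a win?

Bob wins.

Classify positions by backward induction: terminal positions (no move available) are L. From any other position, the mover wins iff some move reaches an L.
n=0: no move → L
n=1: →0(L), so W
n=2: →1(W) only, which is W, so L
n=3: →2(L), so W
n=4: →2(L), so W
n=5: →4(W) only, which is W, so L
n=6: →5(L), so W
n=7: →6(W) only, which is W, so L
n=8: →7(L), so W
n=9: →8(W) only, which is W, so L
n=10: →5(L), so W
n=11: →10(W) only, which is W, so L
n=12: →11(L), so W
n=13: →12(W) only, which is W, so L
n=14: →7(L), so W
n=15: →14(W) only, which is W, so L
n=16: →15(L), so W
n=17: →16(W) only, which is W, so L
The starting position 17 is L: whatever Alice does, the opponent receives a W position.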